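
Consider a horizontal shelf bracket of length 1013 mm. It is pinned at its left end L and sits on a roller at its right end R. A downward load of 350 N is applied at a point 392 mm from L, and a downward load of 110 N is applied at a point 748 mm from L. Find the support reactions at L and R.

L_x = 0, L_y = 243.3 N, R_y = 216.7 N

Taking moments about L: R_y·1013 − 350·392 − 110·748 = 0 → R_y = 219480/1013 = 216.663 ≈ 216.7 N.
ΣF_y = 0: L_y + 216.663 − 350 − 110 = 0 → L_y = 243.3 N.
ΣF_x = 0: no horizontal applied forces, so L_x = 0.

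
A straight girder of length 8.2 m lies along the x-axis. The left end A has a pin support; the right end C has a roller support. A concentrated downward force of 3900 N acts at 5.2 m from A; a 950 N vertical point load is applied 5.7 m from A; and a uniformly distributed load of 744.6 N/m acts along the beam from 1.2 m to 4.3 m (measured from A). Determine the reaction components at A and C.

Resultant of the distributed load: 744.6 × 3.1 = 2308.26 N at 2.75 m from A.
ΣM about A: C_y·8.2 − 3900·5.2 − 950·5.7 − (744.6·3.1)·2.75 = 0 → C_y = 32042.715/8.2 = 3907.65 ≈ 3908 N.
ΣF_y = 0: A_y + 3907.65 − 3900 − 950 − 744.6·3.1 = 0 → A_y = 3251 N.
ΣF_x = 0: no horizontal applied forces, so A_x = 0.

A_x = 0, A_y = 3251 N, C_y = 3908 N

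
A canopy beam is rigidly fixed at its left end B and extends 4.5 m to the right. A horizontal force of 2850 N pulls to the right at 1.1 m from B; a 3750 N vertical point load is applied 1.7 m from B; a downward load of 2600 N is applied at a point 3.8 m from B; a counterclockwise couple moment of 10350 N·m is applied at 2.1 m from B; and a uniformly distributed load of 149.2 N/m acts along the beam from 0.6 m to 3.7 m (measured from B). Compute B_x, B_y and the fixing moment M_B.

Resultant of the distributed load: 149.2 × 3.1 = 462.52 N at 2.15 m from B.
ΣF_x = 0: B_x + 2850 = 0 → B_x = -2850 N.
ΣF_y = 0: B_y − 3750 − 2600 − 149.2·3.1 = 0 → B_y = 6813 N.
ΣM about B: M_B − 3750·1.7 − 2600·3.8 + 10350 − (149.2·3.1)·2.15 = 0 → M_B = 6899 N·m.

B_x = -2850 N, B_y = 6813 N, M_B = 6899 N·m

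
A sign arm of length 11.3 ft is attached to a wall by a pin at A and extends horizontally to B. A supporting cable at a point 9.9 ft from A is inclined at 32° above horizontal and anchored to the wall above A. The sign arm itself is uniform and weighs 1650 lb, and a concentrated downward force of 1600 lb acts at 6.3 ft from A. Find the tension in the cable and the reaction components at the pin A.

ΣM about A: T·sin32°·9.9 − 1650·5.65 − 1600·6.3 = 0 → T = 19402.5/(9.9·0.529919) = 3698.39 ≈ 3698 lb.
ΣF_x = 0: A_x − T·cos32° = 0 → A_x = 3698.39 × 0.848048 = 3136 lb.
ΣF_y = 0: A_y + T·sin32° − 1650 − 1600 = 0 → A_y = 3250 − 3698.39 × 0.529919 = 1290 lb.

T = 3698 lb, A_x = 3136 lb, A_y = 1290 lb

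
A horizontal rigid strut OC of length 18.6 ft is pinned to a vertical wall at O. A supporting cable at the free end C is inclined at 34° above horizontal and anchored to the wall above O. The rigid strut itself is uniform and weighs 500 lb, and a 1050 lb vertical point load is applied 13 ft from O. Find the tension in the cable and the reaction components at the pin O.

T = 1759 lb, O_x = 1459 lb, O_y = 566.1 lb

ΣM about O: T·sin34°·18.6 − 500·9.3 − 1050·13 = 0 → T = 18300/(18.6·0.559193) = 1759.45 ≈ 1759 lb.
ΣF_x = 0: O_x − T·cos34° = 0 → O_x = 1759.45 × 0.829038 = 1459 lb.
ΣF_y = 0: O_y + T·sin34° − 500 − 1050 = 0 → O_y = 1550 − 1759.45 × 0.559193 = 566.1 lb.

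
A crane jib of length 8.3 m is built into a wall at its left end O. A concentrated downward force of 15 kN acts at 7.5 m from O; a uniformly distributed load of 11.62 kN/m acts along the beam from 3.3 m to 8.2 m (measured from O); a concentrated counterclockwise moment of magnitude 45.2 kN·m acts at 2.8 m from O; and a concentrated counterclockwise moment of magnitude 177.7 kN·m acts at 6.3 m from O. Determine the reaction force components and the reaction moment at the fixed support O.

Resultant of the distributed load: 11.62 × 4.9 = 56.938 kN at 5.75 m from O.
ΣF_x = 0: O_x = 0.
ΣF_y = 0: O_y − 15 − 11.62·4.9 = 0 → O_y = 71.94 kN.
ΣM about O: M_O − 15·7.5 − (11.62·4.9)·5.75 + 45.2 + 177.7 = 0 → M_O = 217.0 kN·m.

O_x = 0, O_y = 71.94 kN, M_O = 217.0 kN·m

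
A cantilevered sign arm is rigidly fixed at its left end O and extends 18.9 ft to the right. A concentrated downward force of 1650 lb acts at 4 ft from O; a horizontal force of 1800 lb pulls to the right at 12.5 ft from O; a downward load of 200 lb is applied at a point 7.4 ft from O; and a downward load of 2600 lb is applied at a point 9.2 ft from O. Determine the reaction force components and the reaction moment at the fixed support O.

ΣF_x = 0: O_x + 1800 = 0 → O_x = -1800 lb.
ΣF_y = 0: O_y − 1650 − 200 − 2600 = 0 → O_y = 4450 lb.
ΣM about O: M_O − 1650·4 − 200·7.4 − 2600·9.2 = 0 → M_O = 32000 lb·ft.

O_x = -1800 lb, O_y = 4450 lb, M_O = 32000 lb·ft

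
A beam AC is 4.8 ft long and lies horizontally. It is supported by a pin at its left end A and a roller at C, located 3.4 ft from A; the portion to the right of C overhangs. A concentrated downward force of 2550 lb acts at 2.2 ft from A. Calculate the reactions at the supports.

A_x = 0, A_y = 900.0 lb, C_y = 1650 lb

Moments about A: C_y·3.4 − 2550·2.2 = 0 → C_y = 5610/3.4 = 1650 lb.
ΣF_y = 0: A_y + 1650 − 2550 = 0 → A_y = 900.0 lb.
ΣF_x = 0: no horizontal applied forces, so A_x = 0.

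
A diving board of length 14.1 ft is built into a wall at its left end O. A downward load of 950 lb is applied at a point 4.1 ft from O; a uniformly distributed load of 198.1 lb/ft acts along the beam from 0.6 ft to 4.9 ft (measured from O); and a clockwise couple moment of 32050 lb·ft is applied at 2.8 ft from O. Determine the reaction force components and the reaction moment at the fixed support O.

O_x = 0, O_y = 1802 lb, M_O = 38290 lb·ft

Resultant of the distributed load: 198.1 × 4.3 = 851.83 lb at 2.75 ft from O.
ΣF_x = 0: O_x = 0.
ΣF_y = 0: O_y − 950 − 198.1·4.3 = 0 → O_y = 1802 lb.
ΣM about O: M_O − 950·4.1 − (198.1·4.3)·2.75 − 32050 = 0 → M_O = 38290 lb·ft.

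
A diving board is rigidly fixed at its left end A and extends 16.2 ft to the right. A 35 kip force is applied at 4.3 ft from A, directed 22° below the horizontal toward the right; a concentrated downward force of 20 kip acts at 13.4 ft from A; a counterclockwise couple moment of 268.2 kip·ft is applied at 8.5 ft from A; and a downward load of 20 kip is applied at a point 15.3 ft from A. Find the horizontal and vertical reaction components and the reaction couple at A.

ΣF_x = 0: A_x + 35·cos22° = 0 → A_x = -32.45 kip.
ΣF_y = 0: A_y − 35·sin22° − 20 − 20 = 0 → A_y = 53.11 kip.
ΣM about A: M_A − 35·sin22°·4.3 − 20·13.4 + 268.2 − 20·15.3 = 0 → M_A = 362.2 kip·ft.

A_x = -32.45 kip, A_y = 53.11 kip, M_A = 362.2 kip·ft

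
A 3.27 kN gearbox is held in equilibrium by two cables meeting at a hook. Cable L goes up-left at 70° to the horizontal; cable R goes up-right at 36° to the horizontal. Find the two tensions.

ΣF_x = 0: −T_L·cos70° + T_R·cos36° = 0 → T_R = 0.42276·T_L.
ΣF_y = 0: T_L·sin70° + T_R·sin36° = 3.27.
Substitute: T_L·(0.939693 + 0.42276·0.587785) = 3.27 → T_L = 2.7521 ≈ 2.752 kN.
Then T_R = 0.42276 × 2.7521 = 1.163 kN.

T_L = 2.752 kN, T_R = 1.163 kN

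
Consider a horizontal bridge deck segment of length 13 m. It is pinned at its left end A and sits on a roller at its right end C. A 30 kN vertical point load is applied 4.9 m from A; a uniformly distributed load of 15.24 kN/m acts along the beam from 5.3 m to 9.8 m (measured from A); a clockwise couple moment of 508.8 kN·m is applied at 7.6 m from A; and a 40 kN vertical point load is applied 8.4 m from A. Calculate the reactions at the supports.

A_x = 0, A_y = 22.46 kN, C_y = 116.1 kN

Resultant of the distributed load: 15.24 × 4.5 = 68.58 kN at 7.55 m from A.
Moments about A: C_y·13 − 30·4.9 − (15.24·4.5)·7.55 − 508.8 − 40·8.4 = 0 → C_y = 1509.579/13 = 116.121 ≈ 116.1 kN.
ΣF_y = 0: A_y + 116.121 − 30 − 15.24·4.5 − 40 = 0 → A_y = 22.46 kN.
ΣF_x = 0: no horizontal applied forces, so A_x = 0.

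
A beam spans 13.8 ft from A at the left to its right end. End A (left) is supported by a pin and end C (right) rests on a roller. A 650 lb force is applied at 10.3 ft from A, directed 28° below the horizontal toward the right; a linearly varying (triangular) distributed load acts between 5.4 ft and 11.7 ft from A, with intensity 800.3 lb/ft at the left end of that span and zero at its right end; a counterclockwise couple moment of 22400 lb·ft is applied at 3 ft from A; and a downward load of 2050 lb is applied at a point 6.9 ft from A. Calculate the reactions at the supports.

A_x = -573.9 lb, A_y = 3876 lb, C_y = 999.7 lb

Resultant of the triangular load: ½ × 800.3 × 6.3 = 2520.945 lb, acting at 7.5 ft from A (one-third of the span from the peak).
Taking moments about A: C_y·13.8 − 650·sin28°·10.3 − (½·800.3·6.3)·7.5 + 22400 − 2050·6.9 = 0 → C_y = 13795.2/13.8 = 999.652 ≈ 999.7 lb.
ΣF_y = 0: A_y + 999.652 − 650·sin28° − ½·800.3·6.3 − 2050 = 0 → A_y = 3876 lb.
ΣF_x = 0: A_x + 650·cos28° = 0 → A_x = -573.9 lb.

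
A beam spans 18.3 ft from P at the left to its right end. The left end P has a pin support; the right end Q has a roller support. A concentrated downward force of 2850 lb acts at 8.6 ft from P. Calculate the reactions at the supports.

P_x = 0, P_y = 1511 lb, Q_y = 1339 lb

Moments about P: Q_y·18.3 − 2850·8.6 = 0 → Q_y = 24510/18.3 = 1339.34 ≈ 1339 lb.
ΣF_y = 0: P_y + 1339.34 − 2850 = 0 → P_y = 1511 lb.
ΣF_x = 0: no horizontal applied forces, so P_x = 0.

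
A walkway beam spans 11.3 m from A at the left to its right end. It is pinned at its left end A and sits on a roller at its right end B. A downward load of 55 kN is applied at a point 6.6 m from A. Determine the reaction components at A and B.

A_x = 0, A_y = 22.88 kN, B_y = 32.12 kN

Taking moments about A: B_y·11.3 − 55·6.6 = 0 → B_y = 363/11.3 = 32.1239 ≈ 32.12 kN.
ΣF_y = 0: A_y + 32.1239 − 55 = 0 → A_y = 22.88 kN.
ΣF_x = 0: no horizontal applied forces, so A_x = 0.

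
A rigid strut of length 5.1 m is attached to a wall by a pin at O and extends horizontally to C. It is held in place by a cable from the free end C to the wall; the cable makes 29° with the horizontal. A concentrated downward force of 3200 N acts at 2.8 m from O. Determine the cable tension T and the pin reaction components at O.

T = 3624 N, O_x = 3169 N, O_y = 1443 N

ΣM about O: T·sin29°·5.1 − 3200·2.8 = 0 → T = 8960/(5.1·0.48481) = 3623.82 ≈ 3624 N.
ΣF_x = 0: O_x − T·cos29° = 0 → O_x = 3623.82 × 0.87462 = 3169 N.
ΣF_y = 0: O_y + T·sin29° − 3200 = 0 → O_y = 3200 − 3623.82 × 0.48481 = 1443 N.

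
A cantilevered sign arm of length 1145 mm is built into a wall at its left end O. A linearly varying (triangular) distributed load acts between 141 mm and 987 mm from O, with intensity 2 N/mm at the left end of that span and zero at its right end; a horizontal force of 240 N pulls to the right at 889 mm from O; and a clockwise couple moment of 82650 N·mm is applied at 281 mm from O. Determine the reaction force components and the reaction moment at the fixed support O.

Resultant of the triangular load: ½ × 2 × 846 = 846 N, acting at 423 mm from O (one-third of the span from the peak).
ΣF_x = 0: O_x + 240 = 0 → O_x = -240.0 N.
ΣF_y = 0: O_y − ½·2·846 = 0 → O_y = 846.0 N.
ΣM about O: M_O − (½·2·846)·423 − 82650 = 0 → M_O = 440500 N·mm.

O_x = -240.0 N, O_y = 846.0 N, M_O = 440500 N·mm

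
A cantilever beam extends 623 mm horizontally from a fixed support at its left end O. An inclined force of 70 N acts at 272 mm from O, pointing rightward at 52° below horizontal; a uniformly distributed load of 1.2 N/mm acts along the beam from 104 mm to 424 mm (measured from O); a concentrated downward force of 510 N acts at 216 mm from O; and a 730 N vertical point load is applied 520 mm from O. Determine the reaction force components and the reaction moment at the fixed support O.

Resultant of the distributed load: 1.2 × 320 = 384 N at 264 mm from O.
ΣF_x = 0: O_x + 70·cos52° = 0 → O_x = -43.10 N.
ΣF_y = 0: O_y − 70·sin52° − 1.2·320 − 510 − 730 = 0 → O_y = 1679 N.
ΣM about O: M_O − 70·sin52°·272 − (1.2·320)·264 − 510·216 − 730·520 = 0 → M_O = 606100 N·mm.

O_x = -43.10 N, O_y = 1679 N, M_O = 606100 N·mm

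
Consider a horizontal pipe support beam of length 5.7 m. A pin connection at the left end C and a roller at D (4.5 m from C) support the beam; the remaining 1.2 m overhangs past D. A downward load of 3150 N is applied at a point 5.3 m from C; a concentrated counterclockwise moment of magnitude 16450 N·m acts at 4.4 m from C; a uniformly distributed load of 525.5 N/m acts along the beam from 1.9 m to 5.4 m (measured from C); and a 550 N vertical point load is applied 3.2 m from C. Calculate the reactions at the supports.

Resultant of the distributed load: 525.5 × 3.5 = 1839.25 N at 3.65 m from C.
Moments about C: D_y·4.5 − 3150·5.3 + 16450 − (525.5·3.5)·3.65 − 550·3.2 = 0 → D_y = 8718.2625/4.5 = 1937.39 ≈ 1937 N.
ΣF_y = 0: C_y + 1937.39 − 3150 − 525.5·3.5 − 550 = 0 → C_y = 3602 N.
ΣF_x = 0: no horizontal applied forces, so C_x = 0.

C_x = 0, C_y = 3602 N, D_y = 1937 N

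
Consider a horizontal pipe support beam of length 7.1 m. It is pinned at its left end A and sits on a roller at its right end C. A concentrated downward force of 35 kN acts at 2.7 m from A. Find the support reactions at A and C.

A_x = 0, A_y = 21.69 kN, C_y = 13.31 kN

Moments about A: C_y·7.1 − 35·2.7 = 0 → C_y = 94.5/7.1 = 13.3099 ≈ 13.31 kN.
ΣF_y = 0: A_y + 13.3099 − 35 = 0 → A_y = 21.69 kN.
ΣF_x = 0: no horizontal applied forces, so A_x = 0.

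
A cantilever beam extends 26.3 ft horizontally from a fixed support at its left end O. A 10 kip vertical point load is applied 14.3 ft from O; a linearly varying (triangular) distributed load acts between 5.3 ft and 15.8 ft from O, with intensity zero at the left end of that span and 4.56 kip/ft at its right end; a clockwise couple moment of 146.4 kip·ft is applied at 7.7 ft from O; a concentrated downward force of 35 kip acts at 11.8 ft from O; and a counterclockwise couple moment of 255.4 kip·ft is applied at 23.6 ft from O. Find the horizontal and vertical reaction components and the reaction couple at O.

Resultant of the triangular load: ½ × 4.56 × 10.5 = 23.94 kip, acting at 12.3 ft from O (one-third of the span from the peak).
ΣF_x = 0: O_x = 0.
ΣF_y = 0: O_y − 10 − ½·4.56·10.5 − 35 = 0 → O_y = 68.94 kip.
ΣM about O: M_O − 10·14.3 − (½·4.56·10.5)·12.3 − 146.4 − 35·11.8 + 255.4 = 0 → M_O = 741.5 kip·ft.

O_x = 0, O_y = 68.94 kip, M_O = 741.5 kip·ft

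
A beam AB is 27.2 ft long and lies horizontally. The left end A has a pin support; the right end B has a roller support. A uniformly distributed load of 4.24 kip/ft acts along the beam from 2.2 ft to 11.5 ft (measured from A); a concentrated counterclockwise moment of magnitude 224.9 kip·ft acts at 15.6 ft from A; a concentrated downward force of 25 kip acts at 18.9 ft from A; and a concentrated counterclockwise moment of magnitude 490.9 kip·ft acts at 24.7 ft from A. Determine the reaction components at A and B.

A_x = 0, A_y = 63.45 kip, B_y = 0.9856 kip

Resultant of the distributed load: 4.24 × 9.3 = 39.432 kip at 6.85 ft from A.
Moments about A: B_y·27.2 − (4.24·9.3)·6.85 + 224.9 − 25·18.9 + 490.9 = 0 → B_y = 26.8092/27.2 = 0.985632 ≈ 0.9856 kip.
ΣF_y = 0: A_y + 0.985632 − 4.24·9.3 − 25 = 0 → A_y = 63.45 kip.
ΣF_x = 0: no horizontal applied forces, so A_x = 0.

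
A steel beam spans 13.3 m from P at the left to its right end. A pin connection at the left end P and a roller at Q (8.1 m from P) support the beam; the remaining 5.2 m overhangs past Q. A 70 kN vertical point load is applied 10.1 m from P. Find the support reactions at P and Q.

P_x = 0, P_y = -17.28 kN, Q_y = 87.28 kN

Taking moments about P: Q_y·8.1 − 70·10.1 = 0 → Q_y = 707/8.1 = 87.284 ≈ 87.28 kN.
ΣF_y = 0: P_y + 87.284 − 70 = 0 → P_y = -17.28 kN.
ΣF_x = 0: no horizontal applied forces, so P_x = 0.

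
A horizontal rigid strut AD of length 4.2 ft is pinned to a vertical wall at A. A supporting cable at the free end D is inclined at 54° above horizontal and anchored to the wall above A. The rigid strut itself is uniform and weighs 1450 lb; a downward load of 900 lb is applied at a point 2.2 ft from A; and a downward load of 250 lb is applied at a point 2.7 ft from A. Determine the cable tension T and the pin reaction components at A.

T = 1678 lb, A_x = 986.0 lb, A_y = 1243 lb

ΣM about A: T·sin54°·4.2 − 1450·2.1 − 900·2.2 − 250·2.7 = 0 → T = 5700/(4.2·0.809017) = 1677.52 ≈ 1678 lb.
ΣF_x = 0: A_x − T·cos54° = 0 → A_x = 1677.52 × 0.587785 = 986.0 lb.
ΣF_y = 0: A_y + T·sin54° − 1450 − 900 − 250 = 0 → A_y = 2600 − 1677.52 × 0.809017 = 1243 lb.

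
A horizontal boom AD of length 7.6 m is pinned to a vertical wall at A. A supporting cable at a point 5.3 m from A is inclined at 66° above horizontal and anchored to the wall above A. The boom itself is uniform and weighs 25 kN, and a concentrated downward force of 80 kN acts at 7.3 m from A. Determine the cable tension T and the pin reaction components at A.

ΣM about A: T·sin66°·5.3 − 25·3.8 − 80·7.3 = 0 → T = 679/(5.3·0.913545) = 140.237 ≈ 140.2 kN.
ΣF_x = 0: A_x − T·cos66° = 0 → A_x = 140.237 × 0.406737 = 57.04 kN.
ΣF_y = 0: A_y + T·sin66° − 25 − 80 = 0 → A_y = 105 − 140.237 × 0.913545 = -23.11 kN.

T = 140.2 kN, A_x = 57.04 kN, A_y = -23.11 kN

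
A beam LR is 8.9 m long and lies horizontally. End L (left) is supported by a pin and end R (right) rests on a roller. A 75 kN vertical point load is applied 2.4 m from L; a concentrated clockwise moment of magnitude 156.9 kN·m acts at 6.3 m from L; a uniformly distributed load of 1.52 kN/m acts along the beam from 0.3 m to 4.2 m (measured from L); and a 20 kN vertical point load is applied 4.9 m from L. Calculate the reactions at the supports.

Resultant of the distributed load: 1.52 × 3.9 = 5.928 kN at 2.25 m from L.
Taking moments about L: R_y·8.9 − 75·2.4 − 156.9 − (1.52·3.9)·2.25 − 20·4.9 = 0 → R_y = 448.238/8.9 = 50.3638 ≈ 50.36 kN.
ΣF_y = 0: L_y + 50.3638 − 75 − 1.52·3.9 − 20 = 0 → L_y = 50.56 kN.
ΣF_x = 0: no horizontal applied forces, so L_x = 0.

L_x = 0, L_y = 50.56 kN, R_y = 50.36 kN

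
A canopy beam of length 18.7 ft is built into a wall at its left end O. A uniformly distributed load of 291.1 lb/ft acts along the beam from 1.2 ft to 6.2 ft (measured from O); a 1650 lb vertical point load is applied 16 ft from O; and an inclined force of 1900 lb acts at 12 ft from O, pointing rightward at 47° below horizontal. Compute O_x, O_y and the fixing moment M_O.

O_x = -1296 lb, O_y = 4495 lb, M_O = 48460 lb·ft

Resultant of the distributed load: 291.1 × 5 = 1455.5 lb at 3.7 ft from O.
ΣF_x = 0: O_x + 1900·cos47° = 0 → O_x = -1296 lb.
ΣF_y = 0: O_y − 291.1·5 − 1650 − 1900·sin47° = 0 → O_y = 4495 lb.
ΣM about O: M_O − (291.1·5)·3.7 − 1650·16 − 1900·sin47°·12 = 0 → M_O = 48460 lb·ft.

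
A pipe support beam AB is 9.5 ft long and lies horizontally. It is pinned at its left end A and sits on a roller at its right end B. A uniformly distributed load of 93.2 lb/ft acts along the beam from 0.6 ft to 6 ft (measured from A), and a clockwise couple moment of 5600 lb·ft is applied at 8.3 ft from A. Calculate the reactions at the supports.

Resultant of the distributed load: 93.2 × 5.4 = 503.28 lb at 3.3 ft from A.
Taking moments about A: B_y·9.5 − (93.2·5.4)·3.3 − 5600 = 0 → B_y = 7260.824/9.5 = 764.297 ≈ 764.3 lb.
ΣF_y = 0: A_y + 764.297 − 93.2·5.4 = 0 → A_y = -261.0 lb.
ΣF_x = 0: no horizontal applied forces, so A_x = 0.

A_x = 0, A_y = -261.0 lb, B_y = 764.3 lb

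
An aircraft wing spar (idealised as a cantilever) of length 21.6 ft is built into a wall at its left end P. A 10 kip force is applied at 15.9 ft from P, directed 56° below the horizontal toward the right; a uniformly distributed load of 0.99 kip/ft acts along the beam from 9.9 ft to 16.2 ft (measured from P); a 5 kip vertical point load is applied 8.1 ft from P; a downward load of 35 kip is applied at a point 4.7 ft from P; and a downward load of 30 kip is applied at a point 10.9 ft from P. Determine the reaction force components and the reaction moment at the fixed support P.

P_x = -5.592 kip, P_y = 84.53 kip, M_P = 745.2 kip·ft

Resultant of the distributed load: 0.99 × 6.3 = 6.237 kip at 13.05 ft from P.
ΣF_x = 0: P_x + 10·cos56° = 0 → P_x = -5.592 kip.
ΣF_y = 0: P_y − 10·sin56° − 0.99·6.3 − 5 − 35 − 30 = 0 → P_y = 84.53 kip.
ΣM about P: M_P − 10·sin56°·15.9 − (0.99·6.3)·13.05 − 5·8.1 − 35·4.7 − 30·10.9 = 0 → M_P = 745.2 kip·ft.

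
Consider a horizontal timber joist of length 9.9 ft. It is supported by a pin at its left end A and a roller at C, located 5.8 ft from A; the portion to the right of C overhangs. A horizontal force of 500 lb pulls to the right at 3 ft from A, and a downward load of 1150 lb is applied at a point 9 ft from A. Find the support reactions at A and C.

ΣM about A: C_y·5.8 − 1150·9 = 0 → C_y = 10350/5.8 = 1784.48 ≈ 1784 lb.
ΣF_y = 0: A_y + 1784.48 − 1150 = 0 → A_y = -634.5 lb.
ΣF_x = 0: A_x + 500 = 0 → A_x = -500.0 lb.

A_x = -500.0 lb, A_y = -634.5 lb, C_y = 1784 lb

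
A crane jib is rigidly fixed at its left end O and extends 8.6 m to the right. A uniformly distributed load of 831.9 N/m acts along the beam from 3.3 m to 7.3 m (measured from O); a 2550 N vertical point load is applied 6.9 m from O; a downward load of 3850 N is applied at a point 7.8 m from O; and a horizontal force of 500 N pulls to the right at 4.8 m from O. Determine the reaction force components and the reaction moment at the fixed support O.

Resultant of the distributed load: 831.9 × 4 = 3327.6 N at 5.3 m from O.
ΣF_x = 0: O_x + 500 = 0 → O_x = -500.0 N.
ΣF_y = 0: O_y − 831.9·4 − 2550 − 3850 = 0 → O_y = 9728 N.
ΣM about O: M_O − (831.9·4)·5.3 − 2550·6.9 − 3850·7.8 = 0 → M_O = 65260 N·m.

O_x = -500.0 N, O_y = 9728 N, M_O = 65260 N·m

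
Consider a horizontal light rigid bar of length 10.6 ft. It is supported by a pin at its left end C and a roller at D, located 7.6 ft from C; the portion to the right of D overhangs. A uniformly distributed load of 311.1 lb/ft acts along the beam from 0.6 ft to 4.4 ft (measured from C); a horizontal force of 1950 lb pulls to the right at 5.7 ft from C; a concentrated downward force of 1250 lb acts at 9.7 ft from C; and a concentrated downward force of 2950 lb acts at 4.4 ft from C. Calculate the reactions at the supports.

C_x = -1950 lb, C_y = 1690 lb, D_y = 3692 lb

Resultant of the distributed load: 311.1 × 3.8 = 1182.18 lb at 2.5 ft from C.
Taking moments about C: D_y·7.6 − (311.1·3.8)·2.5 − 1250·9.7 − 2950·4.4 = 0 → D_y = 28060.45/7.6 = 3692.16 ≈ 3692 lb.
ΣF_y = 0: C_y + 3692.16 − 311.1·3.8 − 1250 − 2950 = 0 → C_y = 1690 lb.
ΣF_x = 0: C_x + 1950 = 0 → C_x = -1950 lb.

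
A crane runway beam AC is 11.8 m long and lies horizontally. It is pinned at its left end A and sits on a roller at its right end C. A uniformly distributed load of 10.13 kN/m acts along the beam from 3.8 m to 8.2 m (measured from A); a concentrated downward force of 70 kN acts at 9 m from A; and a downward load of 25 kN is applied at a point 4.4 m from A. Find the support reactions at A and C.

Resultant of the distributed load: 10.13 × 4.4 = 44.572 kN at 6 m from A.
Taking moments about A: C_y·11.8 − (10.13·4.4)·6 − 70·9 − 25·4.4 = 0 → C_y = 1007.432/11.8 = 85.3756 ≈ 85.38 kN.
ΣF_y = 0: A_y + 85.3756 − 10.13·4.4 − 70 − 25 = 0 → A_y = 54.20 kN.
ΣF_x = 0: no horizontal applied forces, so A_x = 0.

A_x = 0, A_y = 54.20 kN, C_y = 85.38 kN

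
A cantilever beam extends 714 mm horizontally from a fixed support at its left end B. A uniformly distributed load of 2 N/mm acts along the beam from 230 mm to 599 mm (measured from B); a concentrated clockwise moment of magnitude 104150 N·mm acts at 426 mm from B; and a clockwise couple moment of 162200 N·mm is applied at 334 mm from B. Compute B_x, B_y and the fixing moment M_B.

B_x = 0, B_y = 738.0 N, M_B = 572300 N·mm

Resultant of the distributed load: 2 × 369 = 738 N at 414.5 mm from B.
ΣF_x = 0: B_x = 0.
ΣF_y = 0: B_y − 2·369 = 0 → B_y = 738.0 N.
ΣM about B: M_B − (2·369)·414.5 − 104150 − 162200 = 0 → M_B = 572300 N·mm.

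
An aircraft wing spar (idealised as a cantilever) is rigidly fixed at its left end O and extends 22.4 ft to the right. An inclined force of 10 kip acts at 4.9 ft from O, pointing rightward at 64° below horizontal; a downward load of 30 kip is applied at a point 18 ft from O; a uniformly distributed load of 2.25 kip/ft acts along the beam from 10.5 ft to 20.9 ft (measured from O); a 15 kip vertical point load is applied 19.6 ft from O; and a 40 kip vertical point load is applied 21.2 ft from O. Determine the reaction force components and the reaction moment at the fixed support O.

Resultant of the distributed load: 2.25 × 10.4 = 23.4 kip at 15.7 ft from O.
ΣF_x = 0: O_x + 10·cos64° = 0 → O_x = -4.384 kip.
ΣF_y = 0: O_y − 10·sin64° − 30 − 2.25·10.4 − 15 − 40 = 0 → O_y = 117.4 kip.
ΣM about O: M_O − 10·sin64°·4.9 − 30·18 − (2.25·10.4)·15.7 − 15·19.6 − 40·21.2 = 0 → M_O = 2093 kip·ft.

O_x = -4.384 kip, O_y = 117.4 kip, M_O = 2093 kip·ft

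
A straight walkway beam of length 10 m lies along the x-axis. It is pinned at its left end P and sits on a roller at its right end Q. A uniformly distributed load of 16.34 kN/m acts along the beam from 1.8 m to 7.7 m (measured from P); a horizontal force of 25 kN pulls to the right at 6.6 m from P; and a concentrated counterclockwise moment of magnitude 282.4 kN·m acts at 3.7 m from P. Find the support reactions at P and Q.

P_x = -25.00 kN, P_y = 78.85 kN, Q_y = 17.55 kN

Resultant of the distributed load: 16.34 × 5.9 = 96.406 kN at 4.75 m from P.
Taking moments about P: Q_y·10 − (16.34·5.9)·4.75 + 282.4 = 0 → Q_y = 175.5285/10 = 17.5528 ≈ 17.55 kN.
ΣF_y = 0: P_y + 17.5528 − 16.34·5.9 = 0 → P_y = 78.85 kN.
ΣF_x = 0: P_x + 25 = 0 → P_x = -25.00 kN.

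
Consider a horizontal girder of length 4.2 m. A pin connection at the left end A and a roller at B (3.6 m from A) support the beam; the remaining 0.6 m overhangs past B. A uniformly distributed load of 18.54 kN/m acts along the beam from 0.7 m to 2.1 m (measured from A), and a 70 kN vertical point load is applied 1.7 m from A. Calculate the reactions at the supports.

Resultant of the distributed load: 18.54 × 1.4 = 25.956 kN at 1.4 m from A.
ΣM about A: B_y·3.6 − (18.54·1.4)·1.4 − 70·1.7 = 0 → B_y = 155.3384/3.6 = 43.1496 ≈ 43.15 kN.
ΣF_y = 0: A_y + 43.1496 − 18.54·1.4 − 70 = 0 → A_y = 52.81 kN.
ΣF_x = 0: no horizontal applied forces, so A_x = 0.

A_x = 0, A_y = 52.81 kN, B_y = 43.15 kN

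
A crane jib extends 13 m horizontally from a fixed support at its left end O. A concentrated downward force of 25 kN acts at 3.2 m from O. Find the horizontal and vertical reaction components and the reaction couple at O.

ΣF_x = 0: O_x = 0.
ΣF_y = 0: O_y − 25 = 0 → O_y = 25.00 kN.
ΣM about O: M_O − 25·3.2 = 0 → M_O = 80.00 kN·m.

O_x = 0, O_y = 25.00 kN, M_O = 80.00 kN·m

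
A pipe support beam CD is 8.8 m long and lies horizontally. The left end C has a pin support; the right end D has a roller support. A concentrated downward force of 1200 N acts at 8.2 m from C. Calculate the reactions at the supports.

Moments about C: D_y·8.8 − 1200·8.2 = 0 → D_y = 9840/8.8 = 1118.18 ≈ 1118 N.
ΣF_y = 0: C_y + 1118.18 − 1200 = 0 → C_y = 81.82 N.
ΣF_x = 0: no horizontal applied forces, so C_x = 0.

C_x = 0, C_y = 81.82 N, D_y = 1118 N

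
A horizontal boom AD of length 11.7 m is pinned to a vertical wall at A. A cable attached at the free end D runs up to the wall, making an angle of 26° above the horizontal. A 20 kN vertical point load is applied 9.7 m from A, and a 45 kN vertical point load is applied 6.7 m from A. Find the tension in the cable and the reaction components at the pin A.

ΣM about A: T·sin26°·11.7 − 20·9.7 − 45·6.7 = 0 → T = 495.5/(11.7·0.438371) = 96.6086 ≈ 96.61 kN.
ΣF_x = 0: A_x − T·cos26° = 0 → A_x = 96.6086 × 0.898794 = 86.83 kN.
ΣF_y = 0: A_y + T·sin26° − 20 − 45 = 0 → A_y = 65 − 96.6086 × 0.438371 = 22.65 kN.

T = 96.61 kN, A_x = 86.83 kN, A_y = 22.65 kN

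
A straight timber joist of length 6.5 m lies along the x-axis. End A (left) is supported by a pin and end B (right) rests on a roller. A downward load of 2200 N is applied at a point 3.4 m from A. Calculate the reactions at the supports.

A_x = 0, A_y = 1049 N, B_y = 1151 N

Taking moments about A: B_y·6.5 − 2200·3.4 = 0 → B_y = 7480/6.5 = 1150.77 ≈ 1151 N.
ΣF_y = 0: A_y + 1150.77 − 2200 = 0 → A_y = 1049 N.
ΣF_x = 0: no horizontal applied forces, so A_x = 0.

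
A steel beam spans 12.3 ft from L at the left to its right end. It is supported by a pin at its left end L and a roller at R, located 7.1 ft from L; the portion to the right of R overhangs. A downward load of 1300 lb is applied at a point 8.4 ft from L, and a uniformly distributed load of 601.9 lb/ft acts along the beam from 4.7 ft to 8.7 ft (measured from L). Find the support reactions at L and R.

L_x = 0, L_y = -102.4 lb, R_y = 3810 lb

Resultant of the distributed load: 601.9 × 4 = 2407.6 lb at 6.7 ft from L.
Taking moments about L: R_y·7.1 − 1300·8.4 − (601.9·4)·6.7 = 0 → R_y = 27050.92/7.1 = 3809.99 ≈ 3810 lb.
ΣF_y = 0: L_y + 3809.99 − 1300 − 601.9·4 = 0 → L_y = -102.4 lb.
ΣF_x = 0: no horizontal applied forces, so L_x = 0.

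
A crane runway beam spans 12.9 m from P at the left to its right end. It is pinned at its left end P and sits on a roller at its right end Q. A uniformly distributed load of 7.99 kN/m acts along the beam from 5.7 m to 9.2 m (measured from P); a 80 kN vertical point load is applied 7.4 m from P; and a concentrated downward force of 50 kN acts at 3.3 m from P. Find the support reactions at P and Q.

P_x = 0, P_y = 83.13 kN, Q_y = 74.83 kN

Resultant of the distributed load: 7.99 × 3.5 = 27.965 kN at 7.45 m from P.
ΣM about P: Q_y·12.9 − (7.99·3.5)·7.45 − 80·7.4 − 50·3.3 = 0 → Q_y = 965.33925/12.9 = 74.8325 ≈ 74.83 kN.
ΣF_y = 0: P_y + 74.8325 − 7.99·3.5 − 80 − 50 = 0 → P_y = 83.13 kN.
ΣF_x = 0: no horizontal applied forces, so P_x = 0.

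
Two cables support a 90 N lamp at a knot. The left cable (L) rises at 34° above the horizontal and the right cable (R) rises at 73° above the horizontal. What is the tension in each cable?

T_L = 27.52 N, T_R = 78.02 N

ΣF_x = 0: −T_L·cos34° + T_R·cos73° = 0 → T_R = 2.83556·T_L.
ΣF_y = 0: T_L·sin34° + T_R·sin73° = 90.
Substitute: T_L·(0.559193 + 2.83556·0.956305) = 90 → T_L = 27.5158 ≈ 27.52 N.
Then T_R = 2.83556 × 27.5158 = 78.02 N.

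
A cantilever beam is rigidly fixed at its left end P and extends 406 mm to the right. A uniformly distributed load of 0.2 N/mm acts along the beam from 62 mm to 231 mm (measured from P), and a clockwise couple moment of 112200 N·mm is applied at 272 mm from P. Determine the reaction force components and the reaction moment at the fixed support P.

P_x = 0, P_y = 33.80 N, M_P = 117200 N·mm

Resultant of the distributed load: 0.2 × 169 = 33.8 N at 146.5 mm from P.
ΣF_x = 0: P_x = 0.
ΣF_y = 0: P_y − 0.2·169 = 0 → P_y = 33.80 N.
ΣM about P: M_P − (0.2·169)·146.5 − 112200 = 0 → M_P = 117200 N·mm.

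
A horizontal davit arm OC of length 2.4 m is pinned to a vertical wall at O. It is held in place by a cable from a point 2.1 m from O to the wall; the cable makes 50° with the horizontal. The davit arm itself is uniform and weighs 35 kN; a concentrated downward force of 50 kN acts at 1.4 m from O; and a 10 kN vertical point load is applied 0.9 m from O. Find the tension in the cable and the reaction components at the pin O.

ΣM about O: T·sin50°·2.1 − 35·1.2 − 50·1.4 − 10·0.9 = 0 → T = 121/(2.1·0.766044) = 75.2164 ≈ 75.22 kN.
ΣF_x = 0: O_x − T·cos50° = 0 → O_x = 75.2164 × 0.642788 = 48.35 kN.
ΣF_y = 0: O_y + T·sin50° − 35 − 50 − 10 = 0 → O_y = 95 − 75.2164 × 0.766044 = 37.38 kN.

T = 75.22 kN, O_x = 48.35 kN, O_y = 37.38 kN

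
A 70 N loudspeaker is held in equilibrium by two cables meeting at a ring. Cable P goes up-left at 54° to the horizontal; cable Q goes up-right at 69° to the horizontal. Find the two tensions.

ΣF_x = 0: −T_P·cos54° + T_Q·cos69° = 0 → T_Q = 1.64017·T_P.
ΣF_y = 0: T_P·sin54° + T_Q·sin69° = 70.
Substitute: T_P·(0.809017 + 1.64017·0.93358) = 70 → T_P = 29.9114 ≈ 29.91 N.
Then T_Q = 1.64017 × 29.9114 = 49.06 N.

T_P = 29.91 N, T_Q = 49.06 N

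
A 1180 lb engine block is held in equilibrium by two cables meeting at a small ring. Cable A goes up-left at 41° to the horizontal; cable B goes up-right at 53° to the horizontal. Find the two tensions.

T_A = 711.9 lb, T_B = 892.7 lb

ΣF_x = 0: −T_A·cos41° + T_B·cos53° = 0 → T_B = 1.25406·T_A.
ΣF_y = 0: T_A·sin41° + T_B·sin53° = 1180.
Substitute: T_A·(0.656059 + 1.25406·0.798636) = 1180 → T_A = 711.874 ≈ 711.9 lb.
Then T_B = 1.25406 × 711.874 = 892.7 lb.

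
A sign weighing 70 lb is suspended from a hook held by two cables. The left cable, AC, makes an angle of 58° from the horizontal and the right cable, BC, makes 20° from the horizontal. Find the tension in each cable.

ΣF_x = 0: −T_AC·cos58° + T_BC·cos20° = 0 → T_BC = 0.563928·T_AC.
ΣF_y = 0: T_AC·sin58° + T_BC·sin20° = 70.
Substitute: T_AC·(0.848048 + 0.563928·0.34202) = 70 → T_AC = 67.248 ≈ 67.25 lb.
Then T_BC = 0.563928 × 67.248 = 37.92 lb.

T_AC = 67.25 lb, T_BC = 37.92 lb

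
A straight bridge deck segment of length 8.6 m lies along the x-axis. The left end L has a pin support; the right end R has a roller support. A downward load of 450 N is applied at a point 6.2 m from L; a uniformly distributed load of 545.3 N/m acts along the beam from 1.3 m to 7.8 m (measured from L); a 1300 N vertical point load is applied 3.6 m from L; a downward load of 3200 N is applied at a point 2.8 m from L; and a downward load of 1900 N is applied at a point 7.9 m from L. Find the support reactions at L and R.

Resultant of the distributed load: 545.3 × 6.5 = 3544.45 N at 4.55 m from L.
Moments about L: R_y·8.6 − 450·6.2 − (545.3·6.5)·4.55 − 1300·3.6 − 3200·2.8 − 1900·7.9 = 0 → R_y = 47567.2475/8.6 = 5531.08 ≈ 5531 N.
ΣF_y = 0: L_y + 5531.08 − 450 − 545.3·6.5 − 1300 − 3200 − 1900 = 0 → L_y = 4863 N.
ΣF_x = 0: no horizontal applied forces, so L_x = 0.

L_x = 0, L_y = 4863 N, R_y = 5531 N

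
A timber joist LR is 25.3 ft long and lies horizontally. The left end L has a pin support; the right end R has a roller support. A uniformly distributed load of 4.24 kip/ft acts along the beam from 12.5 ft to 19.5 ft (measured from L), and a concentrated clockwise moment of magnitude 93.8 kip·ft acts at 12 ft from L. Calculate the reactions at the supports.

L_x = 0, L_y = 7.203 kip, R_y = 22.48 kip

Resultant of the distributed load: 4.24 × 7 = 29.68 kip at 16 ft from L.
Moments about L: R_y·25.3 − (4.24·7)·16 − 93.8 = 0 → R_y = 568.68/25.3 = 22.4775 ≈ 22.48 kip.
ΣF_y = 0: L_y + 22.4775 − 4.24·7 = 0 → L_y = 7.203 kip.
ΣF_x = 0: no horizontal applied forces, so L_x = 0.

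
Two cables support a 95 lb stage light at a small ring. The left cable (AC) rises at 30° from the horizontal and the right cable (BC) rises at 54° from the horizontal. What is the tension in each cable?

ΣF_x = 0: −T_AC·cos30° + T_BC·cos54° = 0 → T_BC = 1.47337·T_AC.
ΣF_y = 0: T_AC·sin30° + T_BC·sin54° = 95.
Substitute: T_AC·(0.5 + 1.47337·0.809017) = 95 → T_AC = 56.1472 ≈ 56.15 lb.
Then T_BC = 1.47337 × 56.1472 = 82.73 lb.

T_AC = 56.15 lb, T_BC = 82.73 lb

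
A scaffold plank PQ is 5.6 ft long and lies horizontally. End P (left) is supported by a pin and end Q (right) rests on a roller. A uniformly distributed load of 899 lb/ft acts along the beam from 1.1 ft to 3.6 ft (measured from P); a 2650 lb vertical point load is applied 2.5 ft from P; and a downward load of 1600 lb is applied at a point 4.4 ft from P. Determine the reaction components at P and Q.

P_x = 0, P_y = 3114 lb, Q_y = 3383 lb

Resultant of the distributed load: 899 × 2.5 = 2247.5 lb at 2.35 ft from P.
Moments about P: Q_y·5.6 − (899·2.5)·2.35 − 2650·2.5 − 1600·4.4 = 0 → Q_y = 18946.625/5.6 = 3383.33 ≈ 3383 lb.
ΣF_y = 0: P_y + 3383.33 − 899·2.5 − 2650 − 1600 = 0 → P_y = 3114 lb.
ΣF_x = 0: no horizontal applied forces, so P_x = 0.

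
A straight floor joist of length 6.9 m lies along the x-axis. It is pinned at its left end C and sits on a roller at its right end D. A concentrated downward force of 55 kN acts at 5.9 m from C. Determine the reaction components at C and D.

C_x = 0, C_y = 7.971 kN, D_y = 47.03 kN

Moments about C: D_y·6.9 − 55·5.9 = 0 → D_y = 324.5/6.9 = 47.029 ≈ 47.03 kN.
ΣF_y = 0: C_y + 47.029 − 55 = 0 → C_y = 7.971 kN.
ΣF_x = 0: no horizontal applied forces, so C_x = 0.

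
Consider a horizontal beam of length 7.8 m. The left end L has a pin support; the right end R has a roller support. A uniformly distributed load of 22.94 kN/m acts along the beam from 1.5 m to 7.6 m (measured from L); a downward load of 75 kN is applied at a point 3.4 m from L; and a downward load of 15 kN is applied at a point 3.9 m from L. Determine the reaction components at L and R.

Resultant of the distributed load: 22.94 × 6.1 = 139.934 kN at 4.55 m from L.
Taking moments about L: R_y·7.8 − (22.94·6.1)·4.55 − 75·3.4 − 15·3.9 = 0 → R_y = 950.1997/7.8 = 121.82 ≈ 121.8 kN.
ΣF_y = 0: L_y + 121.82 − 22.94·6.1 − 75 − 15 = 0 → L_y = 108.1 kN.
ΣF_x = 0: no horizontal applied forces, so L_x = 0.

L_x = 0, L_y = 108.1 kN, R_y = 121.8 kN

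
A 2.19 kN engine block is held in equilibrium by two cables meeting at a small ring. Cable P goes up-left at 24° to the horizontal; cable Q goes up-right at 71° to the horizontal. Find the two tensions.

ΣF_x = 0: −T_P·cos24° + T_Q·cos71° = 0 → T_Q = 2.806·T_P.
ΣF_y = 0: T_P·sin24° + T_Q·sin71° = 2.19.
Substitute: T_P·(0.406737 + 2.806·0.945519) = 2.19 → T_P = 0.715718 ≈ 0.7157 kN.
Then T_Q = 2.806 × 0.715718 = 2.008 kN.

T_P = 0.7157 kN, T_Q = 2.008 kN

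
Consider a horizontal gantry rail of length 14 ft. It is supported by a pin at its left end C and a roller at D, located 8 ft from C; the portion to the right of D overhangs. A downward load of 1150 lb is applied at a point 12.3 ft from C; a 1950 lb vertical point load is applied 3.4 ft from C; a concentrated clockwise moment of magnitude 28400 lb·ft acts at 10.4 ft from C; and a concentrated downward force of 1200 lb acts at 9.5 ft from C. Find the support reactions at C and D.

Moments about C: D_y·8 − 1150·12.3 − 1950·3.4 − 28400 − 1200·9.5 = 0 → D_y = 60575/8 = 7571.88 ≈ 7572 lb.
ΣF_y = 0: C_y + 7571.88 − 1150 − 1950 − 1200 = 0 → C_y = -3272 lb.
ΣF_x = 0: no horizontal applied forces, so C_x = 0.

C_x = 0, C_y = -3272 lb, D_y = 7572 lb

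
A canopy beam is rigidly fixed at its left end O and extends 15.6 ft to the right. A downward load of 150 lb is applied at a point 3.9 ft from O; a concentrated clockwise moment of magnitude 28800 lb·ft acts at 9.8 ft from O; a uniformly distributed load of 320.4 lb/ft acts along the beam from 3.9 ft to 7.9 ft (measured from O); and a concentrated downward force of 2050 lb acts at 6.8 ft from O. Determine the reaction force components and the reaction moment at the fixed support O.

Resultant of the distributed load: 320.4 × 4 = 1281.6 lb at 5.9 ft from O.
ΣF_x = 0: O_x = 0.
ΣF_y = 0: O_y − 150 − 320.4·4 − 2050 = 0 → O_y = 3482 lb.
ΣM about O: M_O − 150·3.9 − 28800 − (320.4·4)·5.9 − 2050·6.8 = 0 → M_O = 50890 lb·ft.

O_x = 0, O_y = 3482 lb, M_O = 50890 lb·ft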